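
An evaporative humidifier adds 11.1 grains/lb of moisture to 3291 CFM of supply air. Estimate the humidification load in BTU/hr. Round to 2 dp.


Q = 0.68 * 3291 * 11.1 = 24840.47 BTU/hr

24840.47 BTU/hr


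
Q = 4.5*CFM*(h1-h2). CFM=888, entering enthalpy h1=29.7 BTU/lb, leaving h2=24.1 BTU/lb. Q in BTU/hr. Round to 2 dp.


Q = 4.5 * 888 * (29.7 - 24.1) = 22377.60 BTU/hr

22377.60 BTU/hr


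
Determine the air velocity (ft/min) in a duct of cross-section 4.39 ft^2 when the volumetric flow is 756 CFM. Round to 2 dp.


V = 756 / 4.39 = 172.21 ft/min

172.21 ft/min


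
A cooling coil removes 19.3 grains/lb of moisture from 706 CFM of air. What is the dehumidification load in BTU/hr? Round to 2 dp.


Q = 0.68 * 706 * 19.3 = 9265.54 BTU/hr

9265.54 BTU/hr


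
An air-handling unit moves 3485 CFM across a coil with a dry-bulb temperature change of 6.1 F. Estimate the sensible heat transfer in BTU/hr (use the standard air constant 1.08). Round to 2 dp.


Q = 1.08 * 3485 * 6.1 = 22959.18 BTU/hr

22959.18 BTU/hr


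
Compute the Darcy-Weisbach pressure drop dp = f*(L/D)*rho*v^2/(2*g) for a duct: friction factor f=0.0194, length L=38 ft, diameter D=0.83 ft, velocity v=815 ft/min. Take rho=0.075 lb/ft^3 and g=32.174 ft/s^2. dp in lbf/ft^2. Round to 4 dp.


v_fps = 815/60 = 13.5833 ft/s
dp = 0.0194*(38/0.83)*0.075*13.5833^2/(2*32.174) = 0.1910 lbf/ft^2

0.1910 lbf/ft^2


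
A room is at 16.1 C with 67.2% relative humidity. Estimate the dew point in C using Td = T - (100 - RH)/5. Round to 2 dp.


Td = 16.1 - (100-67.2)/5 = 9.54 C

9.54 C


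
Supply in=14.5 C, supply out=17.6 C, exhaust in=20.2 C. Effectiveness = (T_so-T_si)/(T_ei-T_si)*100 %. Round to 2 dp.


eff = (17.6-14.5)/(20.2-14.5)*100 = 54.39 %

54.39 %


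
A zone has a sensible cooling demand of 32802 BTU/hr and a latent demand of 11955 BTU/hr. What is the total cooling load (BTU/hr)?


Qt = 32802 + 11955 = 44757 BTU/hr

44757 BTU/hr


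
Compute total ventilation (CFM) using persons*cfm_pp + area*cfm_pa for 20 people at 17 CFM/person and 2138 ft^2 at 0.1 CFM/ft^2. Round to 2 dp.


Total = 20*17 + 2138*0.1 = 553.80 CFM

553.80 CFM


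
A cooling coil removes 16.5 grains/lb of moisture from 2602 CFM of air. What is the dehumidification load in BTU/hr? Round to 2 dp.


Q = 0.68 * 2602 * 16.5 = 29194.44 BTU/hr

29194.44 BTU/hr


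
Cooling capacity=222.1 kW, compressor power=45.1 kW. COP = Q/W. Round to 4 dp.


COP = 222.1 / 45.1 = 4.9246

4.9246


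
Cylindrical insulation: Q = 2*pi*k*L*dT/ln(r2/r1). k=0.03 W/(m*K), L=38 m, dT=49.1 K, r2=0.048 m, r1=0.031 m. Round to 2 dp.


Q = 2*pi*0.03*38*49.1/ln(0.048/0.031) = 804.40 W

804.40 W


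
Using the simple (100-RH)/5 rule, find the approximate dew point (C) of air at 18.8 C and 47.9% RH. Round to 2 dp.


Td = 18.8 - (100-47.9)/5 = 8.38 C

8.38 C


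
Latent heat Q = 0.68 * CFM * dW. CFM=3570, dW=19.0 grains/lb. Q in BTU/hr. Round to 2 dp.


Q = 0.68 * 3570 * 19.0 = 46124.40 BTU/hr

46124.40 BTU/hr


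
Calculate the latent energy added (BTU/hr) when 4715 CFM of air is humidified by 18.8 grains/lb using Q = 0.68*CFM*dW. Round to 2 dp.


Q = 0.68 * 4715 * 18.8 = 60276.56 BTU/hr

60276.56 BTU/hr


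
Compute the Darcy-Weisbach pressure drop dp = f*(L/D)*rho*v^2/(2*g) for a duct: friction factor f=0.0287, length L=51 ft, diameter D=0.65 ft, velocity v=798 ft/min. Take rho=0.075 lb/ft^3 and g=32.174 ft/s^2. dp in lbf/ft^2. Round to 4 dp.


v_fps = 798/60 = 13.3 ft/s
dp = 0.0287*(51/0.65)*0.075*13.3^2/(2*32.174) = 0.4643 lbf/ft^2

0.4643 lbf/ft^2


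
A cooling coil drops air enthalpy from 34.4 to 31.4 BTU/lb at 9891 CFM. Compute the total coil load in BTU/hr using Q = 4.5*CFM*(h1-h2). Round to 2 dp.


Q = 4.5 * 9891 * (34.4 - 31.4) = 133528.50 BTU/hr

133528.50 BTU/hr


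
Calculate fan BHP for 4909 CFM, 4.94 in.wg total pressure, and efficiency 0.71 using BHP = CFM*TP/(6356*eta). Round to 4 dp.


BHP = 4909 * 4.94 / (6356 * 0.71) = 5.3738 hp

5.3738 hp


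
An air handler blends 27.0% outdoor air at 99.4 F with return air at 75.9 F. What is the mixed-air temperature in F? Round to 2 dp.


T_mix = 75.9 + (27.0/100)*(99.4-75.9) = 82.25 F

82.25 F


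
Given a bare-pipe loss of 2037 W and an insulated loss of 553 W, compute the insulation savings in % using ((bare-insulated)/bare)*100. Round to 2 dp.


Savings = ((2037-553)/2037)*100 = 72.85 %

72.85 %


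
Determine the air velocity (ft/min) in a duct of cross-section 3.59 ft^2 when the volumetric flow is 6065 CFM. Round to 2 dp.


V = 6065 / 3.59 = 1689.42 ft/min

1689.42 ft/min


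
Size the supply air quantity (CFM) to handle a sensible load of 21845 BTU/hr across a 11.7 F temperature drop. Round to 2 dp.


CFM = 21845 / (1.08 * 11.7) = 1728.79

1728.79 CFM


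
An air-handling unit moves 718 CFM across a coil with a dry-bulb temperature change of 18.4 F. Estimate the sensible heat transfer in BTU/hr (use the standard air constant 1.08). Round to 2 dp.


Q = 1.08 * 718 * 18.4 = 14268.10 BTU/hr

14268.10 BTU/hr


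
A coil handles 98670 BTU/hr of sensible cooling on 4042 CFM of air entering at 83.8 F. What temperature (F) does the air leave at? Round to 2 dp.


dT = 98670/(1.08*4042) = 22.6029
T_leave = 83.8 - 22.6029 = 61.20 F

61.20 F


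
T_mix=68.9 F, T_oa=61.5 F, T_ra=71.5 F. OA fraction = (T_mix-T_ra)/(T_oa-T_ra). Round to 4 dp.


frac = (68.9 - 71.5) / (61.5 - 71.5) = 0.2600

0.2600


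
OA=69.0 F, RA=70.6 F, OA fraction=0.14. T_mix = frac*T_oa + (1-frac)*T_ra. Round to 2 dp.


T_mix = 0.14*69.0 + 0.86*70.6 = 70.38 F

70.38 F


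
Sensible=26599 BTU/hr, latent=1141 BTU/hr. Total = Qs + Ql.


Qt = 26599 + 1141 = 27740 BTU/hr

27740 BTU/hr


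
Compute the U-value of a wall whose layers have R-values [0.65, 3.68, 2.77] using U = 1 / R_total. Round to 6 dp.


R_total = 0.65 + 3.68 + 2.77 = 7.10
U = 1/7.10 = 0.140845

0.140845


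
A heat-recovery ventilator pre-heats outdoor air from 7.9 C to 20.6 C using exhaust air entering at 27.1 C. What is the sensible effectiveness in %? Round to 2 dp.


eff = (20.6-7.9)/(27.1-7.9)*100 = 66.15 %

66.15 %


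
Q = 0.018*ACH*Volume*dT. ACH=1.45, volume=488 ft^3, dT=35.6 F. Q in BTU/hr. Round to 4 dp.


Q = 0.018 * 1.45 * 488 * 35.6 = 453.4301 BTU/hr

453.4301 BTU/hr


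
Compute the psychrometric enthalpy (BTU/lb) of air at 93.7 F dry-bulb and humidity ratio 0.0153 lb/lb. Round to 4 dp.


h = 0.24*93.7 + 0.0153*(1061+0.444*93.7) = 39.3578 BTU/lb

39.3578 BTU/lb


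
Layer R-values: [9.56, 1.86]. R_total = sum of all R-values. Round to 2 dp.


R_total = 9.56 + 1.86 = 11.42

11.42


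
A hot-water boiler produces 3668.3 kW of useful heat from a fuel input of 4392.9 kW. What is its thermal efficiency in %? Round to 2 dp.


eta = (3668.3/4392.9)*100 = 83.51 %

83.51 %


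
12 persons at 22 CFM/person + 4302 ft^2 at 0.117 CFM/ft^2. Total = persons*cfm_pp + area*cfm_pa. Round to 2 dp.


Total = 12*22 + 4302*0.117 = 767.33 CFM

767.33 CFM


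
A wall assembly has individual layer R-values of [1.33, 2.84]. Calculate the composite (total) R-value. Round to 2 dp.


R_total = 1.33 + 2.84 = 4.17

4.17


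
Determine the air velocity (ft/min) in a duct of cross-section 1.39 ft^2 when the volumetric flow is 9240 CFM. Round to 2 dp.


V = 9240 / 1.39 = 6647.48 ft/min

6647.48 ft/min


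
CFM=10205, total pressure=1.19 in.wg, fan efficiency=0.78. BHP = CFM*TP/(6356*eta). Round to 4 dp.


BHP = 10205 * 1.19 / (6356 * 0.78) = 2.4495 hp

2.4495 hp


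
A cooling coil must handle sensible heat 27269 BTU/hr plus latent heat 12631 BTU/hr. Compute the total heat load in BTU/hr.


Qt = 27269 + 12631 = 39900 BTU/hr

39900 BTU/hr


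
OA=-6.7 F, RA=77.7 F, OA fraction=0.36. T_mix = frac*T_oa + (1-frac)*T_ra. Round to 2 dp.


T_mix = 0.36*(-6.7) + 0.64*77.7 = 47.32 F

47.32 F


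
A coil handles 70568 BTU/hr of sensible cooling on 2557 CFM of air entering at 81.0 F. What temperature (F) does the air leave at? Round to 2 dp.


dT = 70568/(1.08*2557) = 25.5537
T_leave = 81.0 - 25.5537 = 55.45 F

55.45 F


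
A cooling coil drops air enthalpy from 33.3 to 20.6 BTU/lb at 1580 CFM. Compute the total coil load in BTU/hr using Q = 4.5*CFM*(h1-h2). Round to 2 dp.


Q = 4.5 * 1580 * (33.3 - 20.6) = 90297.00 BTU/hr

90297.00 BTU/hr


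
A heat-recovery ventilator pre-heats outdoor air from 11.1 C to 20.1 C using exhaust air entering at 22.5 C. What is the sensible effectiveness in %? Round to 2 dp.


eff = (20.1-11.1)/(22.5-11.1)*100 = 78.95 %

78.95 %


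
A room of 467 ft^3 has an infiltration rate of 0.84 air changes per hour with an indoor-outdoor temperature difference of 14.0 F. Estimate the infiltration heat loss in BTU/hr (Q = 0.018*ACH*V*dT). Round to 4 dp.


Q = 0.018 * 0.84 * 467 * 14.0 = 98.8546 BTU/hr

98.8546 BTU/hr


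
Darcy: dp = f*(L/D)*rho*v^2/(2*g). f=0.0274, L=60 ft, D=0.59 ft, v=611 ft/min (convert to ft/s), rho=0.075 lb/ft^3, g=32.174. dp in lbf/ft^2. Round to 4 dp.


v_fps = 611/60 = 10.1833 ft/s
dp = 0.0274*(60/0.59)*0.075*10.1833^2/(2*32.174) = 0.3368 lbf/ft^2

0.3368 lbf/ft^2


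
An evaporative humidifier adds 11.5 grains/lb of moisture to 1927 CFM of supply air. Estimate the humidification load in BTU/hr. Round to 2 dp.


Q = 0.68 * 1927 * 11.5 = 15069.14 BTU/hr

15069.14 BTU/hr


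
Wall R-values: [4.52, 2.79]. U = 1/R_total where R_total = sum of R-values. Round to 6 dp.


R_total = 4.52 + 2.79 = 7.31
U = 1/7.31 = 0.136799

0.136799


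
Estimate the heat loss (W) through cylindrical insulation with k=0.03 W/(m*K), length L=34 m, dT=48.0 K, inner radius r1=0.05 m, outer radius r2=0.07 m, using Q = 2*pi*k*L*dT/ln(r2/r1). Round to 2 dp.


Q = 2*pi*0.03*34*48.0/ln(0.07/0.05) = 914.26 W

914.26 W


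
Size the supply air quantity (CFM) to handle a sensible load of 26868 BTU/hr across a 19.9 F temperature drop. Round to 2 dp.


CFM = 26868 / (1.08 * 19.9) = 1250.14

1250.14 CFM


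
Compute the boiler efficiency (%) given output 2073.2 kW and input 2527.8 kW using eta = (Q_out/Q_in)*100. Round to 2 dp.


eta = (2073.2/2527.8)*100 = 82.02 %

82.02 %


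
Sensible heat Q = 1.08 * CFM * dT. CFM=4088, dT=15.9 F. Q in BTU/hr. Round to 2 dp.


Q = 1.08 * 4088 * 15.9 = 70199.14 BTU/hr

70199.14 BTU/hr


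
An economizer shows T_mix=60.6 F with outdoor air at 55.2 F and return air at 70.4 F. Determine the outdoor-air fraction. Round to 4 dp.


frac = (60.6 - 70.4) / (55.2 - 70.4) = 0.6447

0.6447


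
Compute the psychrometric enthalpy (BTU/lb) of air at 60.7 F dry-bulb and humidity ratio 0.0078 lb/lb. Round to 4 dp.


h = 0.24*60.7 + 0.0078*(1061+0.444*60.7) = 23.0540 BTU/lb

23.0540 BTU/lb


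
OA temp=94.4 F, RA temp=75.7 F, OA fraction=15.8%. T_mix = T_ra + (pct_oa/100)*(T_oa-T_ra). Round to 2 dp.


T_mix = 75.7 + (15.8/100)*(94.4-75.7) = 78.65 F

78.65 F


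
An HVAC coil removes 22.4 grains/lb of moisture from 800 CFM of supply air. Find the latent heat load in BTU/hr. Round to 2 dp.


Q = 0.68 * 800 * 22.4 = 12185.60 BTU/hr

12185.60 BTU/hr


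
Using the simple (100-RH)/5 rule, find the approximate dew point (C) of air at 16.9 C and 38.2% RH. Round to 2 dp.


Td = 16.9 - (100-38.2)/5 = 4.54 C

4.54 C


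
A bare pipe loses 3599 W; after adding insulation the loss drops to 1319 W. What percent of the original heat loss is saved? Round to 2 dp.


Savings = ((3599-1319)/3599)*100 = 63.35 %

63.35 %


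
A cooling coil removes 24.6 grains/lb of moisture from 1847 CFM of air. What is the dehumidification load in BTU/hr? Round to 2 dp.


Q = 0.68 * 1847 * 24.6 = 30896.62 BTU/hr

30896.62 BTU/hr


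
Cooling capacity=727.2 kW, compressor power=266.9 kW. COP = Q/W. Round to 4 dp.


COP = 727.2 / 266.9 = 2.7246

2.7246


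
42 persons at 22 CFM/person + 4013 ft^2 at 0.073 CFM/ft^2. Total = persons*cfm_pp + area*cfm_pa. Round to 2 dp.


Total = 42*22 + 4013*0.073 = 1216.95 CFM

1216.95 CFM


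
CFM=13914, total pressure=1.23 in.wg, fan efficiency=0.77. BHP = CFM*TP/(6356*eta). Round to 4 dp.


BHP = 13914 * 1.23 / (6356 * 0.77) = 3.4969 hp

3.4969 hp


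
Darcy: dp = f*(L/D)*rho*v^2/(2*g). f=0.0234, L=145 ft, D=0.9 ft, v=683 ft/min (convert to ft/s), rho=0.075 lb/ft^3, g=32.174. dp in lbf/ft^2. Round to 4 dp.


v_fps = 683/60 = 11.3833 ft/s
dp = 0.0234*(145/0.9)*0.075*11.3833^2/(2*32.174) = 0.5694 lbf/ft^2

0.5694 lbf/ft^2


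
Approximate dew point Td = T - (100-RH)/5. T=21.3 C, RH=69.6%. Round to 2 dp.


Td = 21.3 - (100-69.6)/5 = 15.22 C

15.22 C


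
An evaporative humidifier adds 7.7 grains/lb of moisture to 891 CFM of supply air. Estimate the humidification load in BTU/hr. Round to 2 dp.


Q = 0.68 * 891 * 7.7 = 4665.28 BTU/hr

4665.28 BTU/hr


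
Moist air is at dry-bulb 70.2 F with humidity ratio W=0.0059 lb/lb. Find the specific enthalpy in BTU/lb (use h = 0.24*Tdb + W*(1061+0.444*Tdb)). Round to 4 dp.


h = 0.24*70.2 + 0.0059*(1061+0.444*70.2) = 23.2918 BTU/lb

23.2918 BTU/lb


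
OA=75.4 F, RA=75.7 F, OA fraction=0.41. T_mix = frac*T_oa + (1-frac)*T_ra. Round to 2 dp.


T_mix = 0.41*75.4 + 0.59*75.7 = 75.58 F

75.58 F


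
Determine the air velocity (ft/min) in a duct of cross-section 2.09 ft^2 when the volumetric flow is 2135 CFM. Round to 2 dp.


V = 2135 / 2.09 = 1021.53 ft/min

1021.53 ft/min


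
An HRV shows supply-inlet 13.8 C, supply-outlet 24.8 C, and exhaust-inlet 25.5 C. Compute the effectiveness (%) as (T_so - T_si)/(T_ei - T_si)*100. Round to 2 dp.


eff = (24.8-13.8)/(25.5-13.8)*100 = 94.02 %

94.02 %


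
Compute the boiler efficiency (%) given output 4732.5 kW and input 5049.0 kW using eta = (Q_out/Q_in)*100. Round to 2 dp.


eta = (4732.5/5049.0)*100 = 93.73 %

93.73 %


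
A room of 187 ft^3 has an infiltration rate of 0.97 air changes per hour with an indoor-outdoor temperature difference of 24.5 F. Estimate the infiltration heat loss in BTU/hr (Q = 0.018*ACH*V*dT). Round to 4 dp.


Q = 0.018 * 0.97 * 187 * 24.5 = 79.9930 BTU/hr

79.9930 BTU/hr


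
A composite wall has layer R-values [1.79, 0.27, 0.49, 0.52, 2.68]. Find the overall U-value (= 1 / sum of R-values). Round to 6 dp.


R_total = 1.79 + 0.27 + 0.49 + 0.52 + 2.68 = 5.75
U = 1/5.75 = 0.173913

0.173913


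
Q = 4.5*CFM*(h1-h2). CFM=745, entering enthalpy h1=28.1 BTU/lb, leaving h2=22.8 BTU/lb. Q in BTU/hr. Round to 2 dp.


Q = 4.5 * 745 * (28.1 - 22.8) = 17768.25 BTU/hr

17768.25 BTU/hr


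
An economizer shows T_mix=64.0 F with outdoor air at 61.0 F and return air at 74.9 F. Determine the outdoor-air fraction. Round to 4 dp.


frac = (64.0 - 74.9) / (61.0 - 74.9) = 0.7842

0.7842


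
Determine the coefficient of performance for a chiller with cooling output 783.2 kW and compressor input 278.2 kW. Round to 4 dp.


COP = 783.2 / 278.2 = 2.8152

2.8152


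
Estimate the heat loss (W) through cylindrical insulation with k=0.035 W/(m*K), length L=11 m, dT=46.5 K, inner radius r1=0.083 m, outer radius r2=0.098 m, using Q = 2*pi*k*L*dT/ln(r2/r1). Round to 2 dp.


Q = 2*pi*0.035*11*46.5/ln(0.098/0.083) = 677.10 W

677.10 W


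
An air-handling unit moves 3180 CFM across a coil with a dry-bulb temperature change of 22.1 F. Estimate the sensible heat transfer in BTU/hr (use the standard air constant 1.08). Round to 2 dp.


Q = 1.08 * 3180 * 22.1 = 75900.24 BTU/hr

75900.24 BTU/hr


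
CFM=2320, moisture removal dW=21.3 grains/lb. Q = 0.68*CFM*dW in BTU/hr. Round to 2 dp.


Q = 0.68 * 2320 * 21.3 = 33602.88 BTU/hr

33602.88 BTU/hr


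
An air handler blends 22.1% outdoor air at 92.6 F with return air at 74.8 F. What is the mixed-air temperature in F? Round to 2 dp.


T_mix = 74.8 + (22.1/100)*(92.6-74.8) = 78.73 F

78.73 F


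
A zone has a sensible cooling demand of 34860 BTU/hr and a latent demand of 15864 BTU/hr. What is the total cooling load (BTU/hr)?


Qt = 34860 + 15864 = 50724 BTU/hr

50724 BTU/hr


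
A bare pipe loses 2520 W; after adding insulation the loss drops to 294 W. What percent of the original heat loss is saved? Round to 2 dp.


Savings = ((2520-294)/2520)*100 = 88.33 %

88.33 %


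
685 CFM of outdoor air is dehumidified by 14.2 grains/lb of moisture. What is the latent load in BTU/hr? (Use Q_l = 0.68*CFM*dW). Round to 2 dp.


Q = 0.68 * 685 * 14.2 = 6614.36 BTU/hr

6614.36 BTU/hr


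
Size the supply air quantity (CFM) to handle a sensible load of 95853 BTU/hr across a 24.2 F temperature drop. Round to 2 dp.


CFM = 95853 / (1.08 * 24.2) = 3667.47

3667.47 CFM


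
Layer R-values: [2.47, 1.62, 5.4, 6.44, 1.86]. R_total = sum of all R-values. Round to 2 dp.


R_total = 2.47 + 1.62 + 5.4 + 6.44 + 1.86 = 17.79

17.79


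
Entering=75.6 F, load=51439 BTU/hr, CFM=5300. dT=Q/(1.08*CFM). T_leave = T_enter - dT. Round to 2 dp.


dT = 51439/(1.08*5300) = 8.9865
T_leave = 75.6 - 8.9865 = 66.61 F

66.61 F


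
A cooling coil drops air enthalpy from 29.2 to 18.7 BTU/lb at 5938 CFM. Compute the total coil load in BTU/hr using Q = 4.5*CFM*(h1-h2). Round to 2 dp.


Q = 4.5 * 5938 * (29.2 - 18.7) = 280570.50 BTU/hr

280570.50 BTU/hr


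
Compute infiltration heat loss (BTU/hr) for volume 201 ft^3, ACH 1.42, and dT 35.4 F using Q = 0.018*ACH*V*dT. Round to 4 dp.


Q = 0.018 * 1.42 * 201 * 35.4 = 181.8696 BTU/hr

181.8696 BTU/hr


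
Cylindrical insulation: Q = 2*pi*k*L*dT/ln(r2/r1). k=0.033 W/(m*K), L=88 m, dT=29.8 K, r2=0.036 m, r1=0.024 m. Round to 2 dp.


Q = 2*pi*0.033*88*29.8/ln(0.036/0.024) = 1341.03 W

1341.03 W


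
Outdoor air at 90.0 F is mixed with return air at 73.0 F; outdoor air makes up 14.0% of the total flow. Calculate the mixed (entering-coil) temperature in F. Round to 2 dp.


T_mix = 73.0 + (14.0/100)*(90.0-73.0) = 75.38 F

75.38 F


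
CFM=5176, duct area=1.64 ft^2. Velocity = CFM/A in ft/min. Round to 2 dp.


V = 5176 / 1.64 = 3156.10 ft/min

3156.10 ft/min


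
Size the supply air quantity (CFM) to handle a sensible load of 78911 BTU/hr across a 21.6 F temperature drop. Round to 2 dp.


CFM = 78911 / (1.08 * 21.6) = 3382.67

3382.67 CFM


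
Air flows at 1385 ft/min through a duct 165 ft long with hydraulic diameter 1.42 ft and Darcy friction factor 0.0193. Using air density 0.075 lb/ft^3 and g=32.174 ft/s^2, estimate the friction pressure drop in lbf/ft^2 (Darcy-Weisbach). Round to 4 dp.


v_fps = 1385/60 = 23.0833 ft/s
dp = 0.0193*(165/1.42)*0.075*23.0833^2/(2*32.174) = 1.3928 lbf/ft^2

1.3928 lbf/ft^2


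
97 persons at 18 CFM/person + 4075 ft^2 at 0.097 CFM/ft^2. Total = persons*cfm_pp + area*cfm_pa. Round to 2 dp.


Total = 97*18 + 4075*0.097 = 2141.28 CFM

2141.28 CFM


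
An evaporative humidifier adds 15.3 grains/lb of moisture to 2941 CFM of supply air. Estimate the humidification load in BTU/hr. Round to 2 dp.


Q = 0.68 * 2941 * 15.3 = 30598.16 BTU/hr

30598.16 BTU/hr


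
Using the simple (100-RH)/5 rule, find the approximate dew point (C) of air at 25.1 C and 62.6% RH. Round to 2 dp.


Td = 25.1 - (100-62.6)/5 = 17.62 C

17.62 C


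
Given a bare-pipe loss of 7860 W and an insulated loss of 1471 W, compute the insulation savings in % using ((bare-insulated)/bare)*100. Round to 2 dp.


Savings = ((7860-1471)/7860)*100 = 81.28 %

81.28 %


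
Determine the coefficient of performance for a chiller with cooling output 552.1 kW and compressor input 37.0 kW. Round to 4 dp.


COP = 552.1 / 37.0 = 14.9216

14.9216


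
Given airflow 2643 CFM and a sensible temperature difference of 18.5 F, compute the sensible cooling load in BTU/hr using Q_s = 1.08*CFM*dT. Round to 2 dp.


Q = 1.08 * 2643 * 18.5 = 52807.14 BTU/hr

52807.14 BTU/hr


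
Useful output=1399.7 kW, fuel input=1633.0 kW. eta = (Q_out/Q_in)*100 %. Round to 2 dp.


eta = (1399.7/1633.0)*100 = 85.71 %

85.71 %


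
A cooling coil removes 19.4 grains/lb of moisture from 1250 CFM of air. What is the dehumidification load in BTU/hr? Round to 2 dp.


Q = 0.68 * 1250 * 19.4 = 16490.00 BTU/hr

16490.00 BTU/hr


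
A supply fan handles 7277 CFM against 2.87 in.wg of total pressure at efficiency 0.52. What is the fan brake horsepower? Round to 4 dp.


BHP = 7277 * 2.87 / (6356 * 0.52) = 6.3190 hp

6.3190 hp


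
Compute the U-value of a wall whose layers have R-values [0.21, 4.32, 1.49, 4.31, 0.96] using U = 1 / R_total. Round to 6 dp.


R_total = 0.21 + 4.32 + 1.49 + 4.31 + 0.96 = 11.29
U = 1/11.29 = 0.088574

0.088574


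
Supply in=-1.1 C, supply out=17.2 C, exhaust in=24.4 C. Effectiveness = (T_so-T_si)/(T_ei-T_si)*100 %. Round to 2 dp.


eff = (17.2-(-1.1))/(24.4-(-1.1))*100 = 71.76 %

71.76 %


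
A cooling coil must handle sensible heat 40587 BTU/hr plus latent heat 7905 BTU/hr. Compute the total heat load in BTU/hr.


Qt = 40587 + 7905 = 48492 BTU/hr

48492 BTU/hr


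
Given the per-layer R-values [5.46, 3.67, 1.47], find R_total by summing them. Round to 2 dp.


R_total = 5.46 + 3.67 + 1.47 = 10.60

10.60


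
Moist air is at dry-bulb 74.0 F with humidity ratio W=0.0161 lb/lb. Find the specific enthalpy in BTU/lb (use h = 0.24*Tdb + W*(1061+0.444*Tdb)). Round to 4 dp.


h = 0.24*74.0 + 0.0161*(1061+0.444*74.0) = 35.3711 BTU/lb

35.3711 BTU/lb


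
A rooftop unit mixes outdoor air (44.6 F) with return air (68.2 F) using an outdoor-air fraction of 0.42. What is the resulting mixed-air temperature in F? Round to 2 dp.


T_mix = 0.42*44.6 + 0.58*68.2 = 58.29 F

58.29 F


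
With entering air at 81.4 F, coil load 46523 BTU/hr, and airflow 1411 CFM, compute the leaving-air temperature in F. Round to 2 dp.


dT = 46523/(1.08*1411) = 30.5293
T_leave = 81.4 - 30.5293 = 50.87 F

50.87 F


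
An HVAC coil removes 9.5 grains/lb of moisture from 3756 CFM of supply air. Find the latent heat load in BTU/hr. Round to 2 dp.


Q = 0.68 * 3756 * 9.5 = 24263.76 BTU/hr

24263.76 BTU/hr


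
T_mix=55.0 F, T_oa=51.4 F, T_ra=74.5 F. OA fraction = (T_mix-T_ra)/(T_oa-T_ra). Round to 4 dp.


frac = (55.0 - 74.5) / (51.4 - 74.5) = 0.8442

0.8442


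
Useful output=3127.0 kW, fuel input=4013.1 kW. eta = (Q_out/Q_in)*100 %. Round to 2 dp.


eta = (3127.0/4013.1)*100 = 77.92 %

77.92 %


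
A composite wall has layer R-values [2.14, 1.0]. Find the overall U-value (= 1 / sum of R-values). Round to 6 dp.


R_total = 2.14 + 1.0 = 3.14
U = 1/3.14 = 0.318471

0.318471


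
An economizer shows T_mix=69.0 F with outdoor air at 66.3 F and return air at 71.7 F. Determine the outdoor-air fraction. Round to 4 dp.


frac = (69.0 - 71.7) / (66.3 - 71.7) = 0.5000

0.5000


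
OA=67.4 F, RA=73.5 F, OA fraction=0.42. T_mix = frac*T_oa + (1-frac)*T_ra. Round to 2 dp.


T_mix = 0.42*67.4 + 0.58*73.5 = 70.94 F

70.94 F


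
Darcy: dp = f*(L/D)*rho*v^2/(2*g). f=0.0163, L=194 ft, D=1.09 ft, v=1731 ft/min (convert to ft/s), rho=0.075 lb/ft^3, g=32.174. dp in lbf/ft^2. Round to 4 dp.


v_fps = 1731/60 = 28.85 ft/s
dp = 0.0163*(194/1.09)*0.075*28.85^2/(2*32.174) = 2.8144 lbf/ft^2

2.8144 lbf/ft^2


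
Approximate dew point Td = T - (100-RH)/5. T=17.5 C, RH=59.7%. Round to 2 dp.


Td = 17.5 - (100-59.7)/5 = 9.44 C

9.44 C


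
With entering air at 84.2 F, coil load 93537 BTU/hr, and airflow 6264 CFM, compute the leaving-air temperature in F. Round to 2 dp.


dT = 93537/(1.08*6264) = 13.8264
T_leave = 84.2 - 13.8264 = 70.37 F

70.37 F


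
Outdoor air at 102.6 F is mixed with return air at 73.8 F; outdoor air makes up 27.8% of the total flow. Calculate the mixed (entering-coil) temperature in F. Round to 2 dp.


T_mix = 73.8 + (27.8/100)*(102.6-73.8) = 81.81 F

81.81 F


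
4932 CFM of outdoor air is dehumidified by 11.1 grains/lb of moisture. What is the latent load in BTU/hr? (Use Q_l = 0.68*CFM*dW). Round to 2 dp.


Q = 0.68 * 4932 * 11.1 = 37226.74 BTU/hr

37226.74 BTU/hr


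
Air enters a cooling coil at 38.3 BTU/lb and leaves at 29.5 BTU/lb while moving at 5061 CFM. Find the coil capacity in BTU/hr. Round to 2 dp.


Q = 4.5 * 5061 * (38.3 - 29.5) = 200415.60 BTU/hr

200415.60 BTU/hr


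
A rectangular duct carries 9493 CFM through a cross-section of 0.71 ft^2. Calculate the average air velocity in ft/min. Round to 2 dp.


V = 9493 / 0.71 = 13370.42 ft/min

13370.42 ft/min


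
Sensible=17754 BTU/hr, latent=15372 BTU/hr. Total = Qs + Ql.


Qt = 17754 + 15372 = 33126 BTU/hr

33126 BTU/hr


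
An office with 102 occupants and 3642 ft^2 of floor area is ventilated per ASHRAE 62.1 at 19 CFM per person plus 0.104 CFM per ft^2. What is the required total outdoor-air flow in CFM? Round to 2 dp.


Total = 102*19 + 3642*0.104 = 2316.77 CFM

2316.77 CFM


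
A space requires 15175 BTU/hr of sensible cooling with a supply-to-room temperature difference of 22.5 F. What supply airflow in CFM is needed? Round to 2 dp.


CFM = 15175 / (1.08 * 22.5) = 624.49

624.49 CFM


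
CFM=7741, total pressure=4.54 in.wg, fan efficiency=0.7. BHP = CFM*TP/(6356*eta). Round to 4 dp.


BHP = 7741 * 4.54 / (6356 * 0.7) = 7.8990 hp

7.8990 hp


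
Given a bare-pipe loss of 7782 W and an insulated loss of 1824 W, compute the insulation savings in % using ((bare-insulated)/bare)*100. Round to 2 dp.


Savings = ((7782-1824)/7782)*100 = 76.56 %

76.56 %


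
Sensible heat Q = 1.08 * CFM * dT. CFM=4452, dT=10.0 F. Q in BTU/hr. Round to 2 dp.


Q = 1.08 * 4452 * 10.0 = 48081.60 BTU/hr

48081.60 BTU/hr


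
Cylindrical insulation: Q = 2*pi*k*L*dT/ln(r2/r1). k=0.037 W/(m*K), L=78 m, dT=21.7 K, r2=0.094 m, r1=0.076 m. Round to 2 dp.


Q = 2*pi*0.037*78*21.7/ln(0.094/0.076) = 1851.19 W

1851.19 W


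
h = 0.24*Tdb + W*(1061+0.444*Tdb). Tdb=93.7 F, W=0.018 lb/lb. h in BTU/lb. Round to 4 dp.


h = 0.24*93.7 + 0.018*(1061+0.444*93.7) = 42.3349 BTU/lb

42.3349 BTU/lb


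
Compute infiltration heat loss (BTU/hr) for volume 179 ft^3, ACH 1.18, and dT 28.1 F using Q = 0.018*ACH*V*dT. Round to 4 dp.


Q = 0.018 * 1.18 * 179 * 28.1 = 106.8351 BTU/hr

106.8351 BTU/hr


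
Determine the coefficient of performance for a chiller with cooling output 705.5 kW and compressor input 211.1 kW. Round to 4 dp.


COP = 705.5 / 211.1 = 3.3420

3.3420


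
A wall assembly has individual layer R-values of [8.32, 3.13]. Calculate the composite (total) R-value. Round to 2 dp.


R_total = 8.32 + 3.13 = 11.45

11.45


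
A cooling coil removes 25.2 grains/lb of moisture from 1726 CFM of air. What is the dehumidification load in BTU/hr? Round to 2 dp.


Q = 0.68 * 1726 * 25.2 = 29576.74 BTU/hr

29576.74 BTU/hr


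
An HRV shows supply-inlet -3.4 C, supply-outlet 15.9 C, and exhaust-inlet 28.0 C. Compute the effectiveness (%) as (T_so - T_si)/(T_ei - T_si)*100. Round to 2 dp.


eff = (15.9-(-3.4))/(28.0-(-3.4))*100 = 61.46 %

61.46 %


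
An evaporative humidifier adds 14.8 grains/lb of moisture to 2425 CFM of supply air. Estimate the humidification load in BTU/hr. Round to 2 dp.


Q = 0.68 * 2425 * 14.8 = 24405.20 BTU/hr

24405.20 BTU/hr


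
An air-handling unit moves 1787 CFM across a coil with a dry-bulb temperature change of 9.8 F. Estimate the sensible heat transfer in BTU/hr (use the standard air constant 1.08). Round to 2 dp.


Q = 1.08 * 1787 * 9.8 = 18913.61 BTU/hr

18913.61 BTU/hr


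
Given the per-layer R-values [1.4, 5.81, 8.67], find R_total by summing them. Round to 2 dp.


R_total = 1.4 + 5.81 + 8.67 = 15.88

15.88


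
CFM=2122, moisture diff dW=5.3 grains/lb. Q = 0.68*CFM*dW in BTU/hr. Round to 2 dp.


Q = 0.68 * 2122 * 5.3 = 7647.69 BTU/hr

7647.69 BTU/hr


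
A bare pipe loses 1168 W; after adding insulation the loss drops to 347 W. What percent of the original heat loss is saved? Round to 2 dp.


Savings = ((1168-347)/1168)*100 = 70.29 %

70.29 %


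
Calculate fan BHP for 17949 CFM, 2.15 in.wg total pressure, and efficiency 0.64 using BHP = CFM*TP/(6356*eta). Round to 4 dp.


BHP = 17949 * 2.15 / (6356 * 0.64) = 9.4867 hp

9.4867 hp


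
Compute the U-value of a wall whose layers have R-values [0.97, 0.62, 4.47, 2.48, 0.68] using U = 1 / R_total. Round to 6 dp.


R_total = 0.97 + 0.62 + 4.47 + 2.48 + 0.68 = 9.22
U = 1/9.22 = 0.108460

0.108460


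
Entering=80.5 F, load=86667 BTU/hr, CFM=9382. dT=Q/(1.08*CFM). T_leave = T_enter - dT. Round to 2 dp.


dT = 86667/(1.08*9382) = 8.5533
T_leave = 80.5 - 8.5533 = 71.95 F

71.95 F


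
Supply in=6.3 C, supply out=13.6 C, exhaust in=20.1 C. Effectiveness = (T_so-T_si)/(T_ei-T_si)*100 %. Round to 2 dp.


eff = (13.6-6.3)/(20.1-6.3)*100 = 52.90 %

52.90 %


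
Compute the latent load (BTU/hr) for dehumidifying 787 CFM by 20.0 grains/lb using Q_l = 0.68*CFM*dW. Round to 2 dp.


Q = 0.68 * 787 * 20.0 = 10703.20 BTU/hr

10703.20 BTU/hr


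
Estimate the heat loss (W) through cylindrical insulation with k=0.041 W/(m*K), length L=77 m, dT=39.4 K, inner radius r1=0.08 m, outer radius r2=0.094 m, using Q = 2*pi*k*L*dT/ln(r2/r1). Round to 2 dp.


Q = 2*pi*0.041*77*39.4/ln(0.094/0.08) = 4846.21 W

4846.21 W


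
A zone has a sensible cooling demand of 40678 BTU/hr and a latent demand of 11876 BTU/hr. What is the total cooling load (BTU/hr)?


Qt = 40678 + 11876 = 52554 BTU/hr

52554 BTU/hr


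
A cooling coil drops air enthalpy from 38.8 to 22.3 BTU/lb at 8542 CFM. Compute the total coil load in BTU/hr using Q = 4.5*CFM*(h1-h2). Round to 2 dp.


Q = 4.5 * 8542 * (38.8 - 22.3) = 634243.50 BTU/hr

634243.50 BTU/hr


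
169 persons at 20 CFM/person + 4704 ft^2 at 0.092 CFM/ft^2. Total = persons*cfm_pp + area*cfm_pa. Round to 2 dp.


Total = 169*20 + 4704*0.092 = 3812.77 CFM

3812.77 CFM


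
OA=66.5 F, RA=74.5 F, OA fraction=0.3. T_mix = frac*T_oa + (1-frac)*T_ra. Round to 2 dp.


T_mix = 0.3*66.5 + 0.7*74.5 = 72.10 F

72.10 F


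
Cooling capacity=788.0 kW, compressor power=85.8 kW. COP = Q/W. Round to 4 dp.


COP = 788.0 / 85.8 = 9.1841

9.1841


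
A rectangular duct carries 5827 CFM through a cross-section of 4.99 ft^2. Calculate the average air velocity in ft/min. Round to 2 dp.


V = 5827 / 4.99 = 1167.74 ft/min

1167.74 ft/min


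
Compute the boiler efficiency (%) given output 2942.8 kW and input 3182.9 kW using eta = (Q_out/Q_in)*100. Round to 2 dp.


eta = (2942.8/3182.9)*100 = 92.46 %

92.46 %


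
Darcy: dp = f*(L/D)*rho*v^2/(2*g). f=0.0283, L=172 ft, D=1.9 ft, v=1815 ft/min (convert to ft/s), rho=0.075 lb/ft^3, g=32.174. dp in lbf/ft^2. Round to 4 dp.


v_fps = 1815/60 = 30.25 ft/s
dp = 0.0283*(172/1.9)*0.075*30.25^2/(2*32.174) = 2.7324 lbf/ft^2

2.7324 lbf/ft^2


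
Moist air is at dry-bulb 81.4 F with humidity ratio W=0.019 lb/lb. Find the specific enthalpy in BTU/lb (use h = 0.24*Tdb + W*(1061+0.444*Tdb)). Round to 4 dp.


h = 0.24*81.4 + 0.019*(1061+0.444*81.4) = 40.3817 BTU/lb

40.3817 BTU/lb


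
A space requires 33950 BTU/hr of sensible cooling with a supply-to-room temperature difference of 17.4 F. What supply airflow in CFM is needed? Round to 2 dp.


CFM = 33950 / (1.08 * 17.4) = 1806.62

1806.62 CFM


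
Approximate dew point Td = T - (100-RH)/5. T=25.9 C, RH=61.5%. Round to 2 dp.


Td = 25.9 - (100-61.5)/5 = 18.20 C

18.20 C


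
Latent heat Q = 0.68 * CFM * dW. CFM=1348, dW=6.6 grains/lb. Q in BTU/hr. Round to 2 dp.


Q = 0.68 * 1348 * 6.6 = 6049.82 BTU/hr

6049.82 BTU/hr


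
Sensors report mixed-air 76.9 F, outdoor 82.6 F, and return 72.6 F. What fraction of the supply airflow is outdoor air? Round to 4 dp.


frac = (76.9 - 72.6) / (82.6 - 72.6) = 0.4300

0.4300


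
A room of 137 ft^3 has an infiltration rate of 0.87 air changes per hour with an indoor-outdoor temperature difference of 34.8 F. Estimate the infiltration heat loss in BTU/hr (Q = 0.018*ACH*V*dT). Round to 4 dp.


Q = 0.018 * 0.87 * 137 * 34.8 = 74.6606 BTU/hr

74.6606 BTU/hr


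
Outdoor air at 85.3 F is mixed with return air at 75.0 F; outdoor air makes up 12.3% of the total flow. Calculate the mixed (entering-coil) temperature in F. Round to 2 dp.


T_mix = 75.0 + (12.3/100)*(85.3-75.0) = 76.27 F

76.27 F


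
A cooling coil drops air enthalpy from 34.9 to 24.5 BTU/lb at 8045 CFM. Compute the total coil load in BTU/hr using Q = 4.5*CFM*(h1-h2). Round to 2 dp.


Q = 4.5 * 8045 * (34.9 - 24.5) = 376506.00 BTU/hr

376506.00 BTU/hr


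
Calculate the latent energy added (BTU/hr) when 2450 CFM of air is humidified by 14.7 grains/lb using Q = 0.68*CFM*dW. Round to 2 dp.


Q = 0.68 * 2450 * 14.7 = 24490.20 BTU/hr

24490.20 BTU/hr


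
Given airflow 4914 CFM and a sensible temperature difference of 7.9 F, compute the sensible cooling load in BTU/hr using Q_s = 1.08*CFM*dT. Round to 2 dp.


Q = 1.08 * 4914 * 7.9 = 41926.25 BTU/hr

41926.25 BTU/hr


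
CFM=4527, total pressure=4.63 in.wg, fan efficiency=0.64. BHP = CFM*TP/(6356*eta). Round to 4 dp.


BHP = 4527 * 4.63 / (6356 * 0.64) = 5.1526 hp

5.1526 hp


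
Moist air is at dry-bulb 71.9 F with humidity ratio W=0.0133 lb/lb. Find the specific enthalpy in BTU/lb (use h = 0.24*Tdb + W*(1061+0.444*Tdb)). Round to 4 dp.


h = 0.24*71.9 + 0.0133*(1061+0.444*71.9) = 31.7919 BTU/lb

31.7919 BTU/lb


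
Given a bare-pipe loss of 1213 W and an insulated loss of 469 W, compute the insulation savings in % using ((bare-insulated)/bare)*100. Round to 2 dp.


Savings = ((1213-469)/1213)*100 = 61.34 %

61.34 %


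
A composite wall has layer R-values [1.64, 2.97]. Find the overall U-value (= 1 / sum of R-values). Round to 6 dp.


R_total = 1.64 + 2.97 = 4.61
U = 1/4.61 = 0.216920

0.216920


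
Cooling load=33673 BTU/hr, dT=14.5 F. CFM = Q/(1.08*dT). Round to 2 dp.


CFM = 33673 / (1.08 * 14.5) = 2150.26

2150.26 CFM


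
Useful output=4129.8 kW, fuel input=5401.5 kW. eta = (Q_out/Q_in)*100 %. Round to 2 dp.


eta = (4129.8/5401.5)*100 = 76.46 %

76.46 %


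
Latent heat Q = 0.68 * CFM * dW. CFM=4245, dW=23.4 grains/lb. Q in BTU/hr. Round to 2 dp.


Q = 0.68 * 4245 * 23.4 = 67546.44 BTU/hr

67546.44 BTU/hr


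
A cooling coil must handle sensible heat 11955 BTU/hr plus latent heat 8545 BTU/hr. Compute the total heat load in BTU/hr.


Qt = 11955 + 8545 = 20500 BTU/hr

20500 BTU/hr


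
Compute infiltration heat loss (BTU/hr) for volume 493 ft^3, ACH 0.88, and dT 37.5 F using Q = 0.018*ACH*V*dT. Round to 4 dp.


Q = 0.018 * 0.88 * 493 * 37.5 = 292.8420 BTU/hr

292.8420 BTU/hr


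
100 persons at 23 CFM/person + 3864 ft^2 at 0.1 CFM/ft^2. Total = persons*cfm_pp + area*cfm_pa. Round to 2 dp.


Total = 100*23 + 3864*0.1 = 2686.40 CFM

2686.40 CFM


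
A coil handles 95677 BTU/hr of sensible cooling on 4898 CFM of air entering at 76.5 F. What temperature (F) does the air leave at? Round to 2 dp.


dT = 95677/(1.08*4898) = 18.0869
T_leave = 76.5 - 18.0869 = 58.41 F

58.41 F


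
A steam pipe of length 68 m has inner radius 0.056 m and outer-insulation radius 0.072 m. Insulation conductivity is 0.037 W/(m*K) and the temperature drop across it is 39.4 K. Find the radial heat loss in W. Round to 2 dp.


Q = 2*pi*0.037*68*39.4/ln(0.072/0.056) = 2478.39 W

2478.39 W


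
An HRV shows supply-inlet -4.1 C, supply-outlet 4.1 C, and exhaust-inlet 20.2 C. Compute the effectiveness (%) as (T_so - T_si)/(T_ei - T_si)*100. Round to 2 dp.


eff = (4.1-(-4.1))/(20.2-(-4.1))*100 = 33.74 %

33.74 %


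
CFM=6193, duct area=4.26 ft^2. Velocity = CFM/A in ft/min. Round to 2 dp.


V = 6193 / 4.26 = 1453.76 ft/min

1453.76 ft/min


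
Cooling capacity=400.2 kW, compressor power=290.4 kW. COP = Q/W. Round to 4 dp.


COP = 400.2 / 290.4 = 1.3781

1.3781


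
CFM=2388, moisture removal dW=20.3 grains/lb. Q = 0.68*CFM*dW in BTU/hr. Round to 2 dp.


Q = 0.68 * 2388 * 20.3 = 32963.95 BTU/hr

32963.95 BTU/hr


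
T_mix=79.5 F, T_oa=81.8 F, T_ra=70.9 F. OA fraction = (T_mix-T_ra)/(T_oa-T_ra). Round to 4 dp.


frac = (79.5 - 70.9) / (81.8 - 70.9) = 0.7890

0.7890


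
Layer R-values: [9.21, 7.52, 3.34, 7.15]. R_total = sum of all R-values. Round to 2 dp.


R_total = 9.21 + 7.52 + 3.34 + 7.15 = 27.22

27.22


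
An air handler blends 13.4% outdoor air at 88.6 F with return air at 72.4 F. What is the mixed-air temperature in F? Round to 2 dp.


T_mix = 72.4 + (13.4/100)*(88.6-72.4) = 74.57 F

74.57 F


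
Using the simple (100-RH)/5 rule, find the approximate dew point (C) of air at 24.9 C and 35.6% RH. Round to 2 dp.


Td = 24.9 - (100-35.6)/5 = 12.02 C

12.02 C


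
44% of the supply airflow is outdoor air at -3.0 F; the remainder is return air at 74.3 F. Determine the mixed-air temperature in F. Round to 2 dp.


T_mix = 0.44*(-3.0) + 0.56*74.3 = 40.29 F

40.29 F


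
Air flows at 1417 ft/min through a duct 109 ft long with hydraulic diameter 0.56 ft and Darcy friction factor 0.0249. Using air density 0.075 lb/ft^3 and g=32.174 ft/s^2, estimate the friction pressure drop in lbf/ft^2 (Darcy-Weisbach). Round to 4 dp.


v_fps = 1417/60 = 23.6167 ft/s
dp = 0.0249*(109/0.56)*0.075*23.6167^2/(2*32.174) = 3.1507 lbf/ft^2

3.1507 lbf/ft^2


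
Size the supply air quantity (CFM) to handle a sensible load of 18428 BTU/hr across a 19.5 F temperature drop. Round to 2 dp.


CFM = 18428 / (1.08 * 19.5) = 875.02

875.02 CFM


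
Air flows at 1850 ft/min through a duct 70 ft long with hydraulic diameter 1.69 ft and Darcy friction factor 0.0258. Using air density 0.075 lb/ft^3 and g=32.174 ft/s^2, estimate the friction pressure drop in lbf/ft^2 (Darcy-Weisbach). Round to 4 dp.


v_fps = 1850/60 = 30.8333 ft/s
dp = 0.0258*(70/1.69)*0.075*30.8333^2/(2*32.174) = 1.1841 lbf/ft^2

1.1841 lbf/ft^2


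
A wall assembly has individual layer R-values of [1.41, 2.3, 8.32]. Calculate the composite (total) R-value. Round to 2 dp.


R_total = 1.41 + 2.3 + 8.32 = 12.03

12.03


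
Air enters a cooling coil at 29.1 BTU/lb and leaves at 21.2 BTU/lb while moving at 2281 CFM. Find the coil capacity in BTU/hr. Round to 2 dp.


Q = 4.5 * 2281 * (29.1 - 21.2) = 81089.55 BTU/hr

81089.55 BTU/hr


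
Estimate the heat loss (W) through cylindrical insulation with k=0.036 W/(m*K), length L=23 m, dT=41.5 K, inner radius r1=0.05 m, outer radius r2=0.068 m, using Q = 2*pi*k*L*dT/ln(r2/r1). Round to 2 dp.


Q = 2*pi*0.036*23*41.5/ln(0.068/0.05) = 702.16 W

702.16 W


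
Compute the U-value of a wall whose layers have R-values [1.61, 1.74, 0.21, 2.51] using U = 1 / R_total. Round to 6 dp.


R_total = 1.61 + 1.74 + 0.21 + 2.51 = 6.07
U = 1/6.07 = 0.164745

0.164745


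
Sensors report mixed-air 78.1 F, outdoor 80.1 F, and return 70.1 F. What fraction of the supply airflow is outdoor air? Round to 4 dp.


frac = (78.1 - 70.1) / (80.1 - 70.1) = 0.8000

0.8000


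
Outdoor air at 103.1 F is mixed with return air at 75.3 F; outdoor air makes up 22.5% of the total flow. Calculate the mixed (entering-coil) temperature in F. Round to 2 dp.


T_mix = 75.3 + (22.5/100)*(103.1-75.3) = 81.56 F

81.56 F


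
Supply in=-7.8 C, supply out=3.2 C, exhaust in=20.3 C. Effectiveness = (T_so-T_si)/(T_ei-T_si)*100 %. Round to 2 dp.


eff = (3.2-(-7.8))/(20.3-(-7.8))*100 = 39.15 %

39.15 %


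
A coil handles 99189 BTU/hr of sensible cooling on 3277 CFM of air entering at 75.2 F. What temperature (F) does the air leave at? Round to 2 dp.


dT = 99189/(1.08*3277) = 28.0261
T_leave = 75.2 - 28.0261 = 47.17 F

47.17 F


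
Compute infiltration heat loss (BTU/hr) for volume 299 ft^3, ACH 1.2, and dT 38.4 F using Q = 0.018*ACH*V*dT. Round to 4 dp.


Q = 0.018 * 1.2 * 299 * 38.4 = 248.0026 BTU/hr

248.0026 BTU/hr
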